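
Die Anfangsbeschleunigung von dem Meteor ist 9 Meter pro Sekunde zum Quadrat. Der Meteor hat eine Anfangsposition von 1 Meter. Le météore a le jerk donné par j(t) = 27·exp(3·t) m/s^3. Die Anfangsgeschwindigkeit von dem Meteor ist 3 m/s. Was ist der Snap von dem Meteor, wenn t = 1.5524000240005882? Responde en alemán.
Ausgehend von dem Ruck j(t) = 27·exp(3·t), nehmen wir 1 Ableitung. Die Ableitung von dem Ruck ergibt den Snap: s(t) = 81·exp(3·t). Wir haben den Snap s(t) = 81·exp(3·t). Durch Einsetzen von t = 1.5524000240005882: s(1.5524000240005882) = 8532.59851590366.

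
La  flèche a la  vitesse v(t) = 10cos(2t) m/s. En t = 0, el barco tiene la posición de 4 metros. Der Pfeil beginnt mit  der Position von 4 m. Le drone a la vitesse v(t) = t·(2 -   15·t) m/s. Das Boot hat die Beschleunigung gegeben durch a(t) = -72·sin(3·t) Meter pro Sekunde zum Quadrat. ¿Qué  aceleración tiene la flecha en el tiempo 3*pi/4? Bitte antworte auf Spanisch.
Para resolver esto, necesitamos tomar 1 derivada de nuestra ecuación de la velocidad v(t) = 10·cos(2·t). Derivando la velocidad, obtenemos la aceleración: a(t) = -20·sin(2·t). De la ecuación de la aceleración a(t) = -20·sin(2·t), sustituimos t = 3*pi/4 para obtener a = 20.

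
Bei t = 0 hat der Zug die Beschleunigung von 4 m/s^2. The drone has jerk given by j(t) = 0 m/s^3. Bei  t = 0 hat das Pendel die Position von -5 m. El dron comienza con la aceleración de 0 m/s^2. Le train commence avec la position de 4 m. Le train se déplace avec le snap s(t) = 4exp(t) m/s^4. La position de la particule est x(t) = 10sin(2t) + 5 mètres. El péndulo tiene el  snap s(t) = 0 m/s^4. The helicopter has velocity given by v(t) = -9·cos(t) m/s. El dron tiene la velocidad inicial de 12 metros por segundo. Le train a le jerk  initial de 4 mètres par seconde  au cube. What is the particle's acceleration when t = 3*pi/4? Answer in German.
Um dies zu lösen, müssen wir 2 Ableitungen unserer Gleichung für die Position x(t) = 10·sin(2·t) + 5 nehmen. Mit d/dt von x(t) finden wir v(t) = 20·cos(2·t). Die Ableitung von der Geschwindigkeit ergibt die Beschleunigung: a(t) = -40·sin(2·t). Aus der Gleichung für die Beschleunigung a(t) = -40·sin(2·t), setzen wir t = 3*pi/4 ein und erhalten a = 40.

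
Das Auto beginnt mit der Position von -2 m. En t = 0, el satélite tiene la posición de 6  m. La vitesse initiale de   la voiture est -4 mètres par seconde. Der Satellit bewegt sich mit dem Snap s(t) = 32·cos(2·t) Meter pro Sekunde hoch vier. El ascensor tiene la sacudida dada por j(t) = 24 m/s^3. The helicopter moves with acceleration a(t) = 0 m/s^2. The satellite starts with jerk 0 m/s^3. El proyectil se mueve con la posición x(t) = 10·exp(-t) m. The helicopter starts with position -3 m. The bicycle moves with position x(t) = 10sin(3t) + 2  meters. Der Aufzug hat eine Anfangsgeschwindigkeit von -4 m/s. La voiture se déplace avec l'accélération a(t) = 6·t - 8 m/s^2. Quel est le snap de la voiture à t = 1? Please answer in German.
Um dies zu lösen, müssen wir 2 Ableitungen unserer Gleichung für die Beschleunigung a(t) = 6·t - 8 nehmen. Mit d/dt von a(t) finden wir j(t) = 6. Die Ableitung von dem Ruck ergibt den Snap: s(t) = 0. Aus der Gleichung für den Snap s(t) = 0, setzen wir t = 1 ein und erhalten s = 0.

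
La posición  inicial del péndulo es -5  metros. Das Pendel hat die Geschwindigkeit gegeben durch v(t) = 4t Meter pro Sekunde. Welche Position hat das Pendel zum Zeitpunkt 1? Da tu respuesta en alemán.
Wir müssen unsere Gleichung für die Geschwindigkeit v(t) = 4·t 1-mal integrieren. Die Stammfunktion von der Geschwindigkeit, mit x(0) = -5, ergibt die Position: x(t) = 2·t^2 - 5. Mit x(t) = 2·t^2 - 5 und Einsetzen von t = 1, finden wir x = -3.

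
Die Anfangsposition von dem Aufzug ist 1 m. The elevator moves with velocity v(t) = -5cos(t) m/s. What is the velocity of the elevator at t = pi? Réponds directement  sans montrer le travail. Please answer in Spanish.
En t = pi, v = 5.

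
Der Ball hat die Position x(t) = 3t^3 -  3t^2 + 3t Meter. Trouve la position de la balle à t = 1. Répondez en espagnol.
Tenemos la posición x(t) = 3·t^3 - 3·t^2 + 3·t. Sustituyendo t = 1: x(1) = 3.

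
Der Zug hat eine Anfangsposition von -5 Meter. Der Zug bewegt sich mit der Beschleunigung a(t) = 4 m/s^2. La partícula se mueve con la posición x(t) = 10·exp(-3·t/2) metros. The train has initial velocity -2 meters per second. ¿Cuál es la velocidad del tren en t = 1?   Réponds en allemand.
Um dies zu lösen, müssen wir 1 Integral unserer Gleichung für die Beschleunigung a(t) = 4 finden. Die Stammfunktion von der Beschleunigung, mit v(0) = -2, ergibt die Geschwindigkeit: v(t) = 4·t - 2. Aus der Gleichung für die Geschwindigkeit v(t) = 4·t - 2, setzen wir t = 1 ein und erhalten v = 2.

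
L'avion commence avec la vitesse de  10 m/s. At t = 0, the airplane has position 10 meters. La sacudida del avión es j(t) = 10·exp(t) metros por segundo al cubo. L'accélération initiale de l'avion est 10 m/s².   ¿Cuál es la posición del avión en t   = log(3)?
Necesitamos integrar nuestra ecuación de la sacudida j(t) = 10·exp(t) 3 veces. La antiderivada de la sacudida, con a(0) = 10, da la aceleración: a(t) = 10·exp(t). La integral de la aceleración, con v(0) = 10, da la velocidad: v(t) = 10·exp(t). Tomando ∫v(t)dt y aplicando x(0) = 10, encontramos x(t) = 10·exp(t). Usando x(t) = 10·exp(t) y sustituyendo t = log(3), encontramos x = 30.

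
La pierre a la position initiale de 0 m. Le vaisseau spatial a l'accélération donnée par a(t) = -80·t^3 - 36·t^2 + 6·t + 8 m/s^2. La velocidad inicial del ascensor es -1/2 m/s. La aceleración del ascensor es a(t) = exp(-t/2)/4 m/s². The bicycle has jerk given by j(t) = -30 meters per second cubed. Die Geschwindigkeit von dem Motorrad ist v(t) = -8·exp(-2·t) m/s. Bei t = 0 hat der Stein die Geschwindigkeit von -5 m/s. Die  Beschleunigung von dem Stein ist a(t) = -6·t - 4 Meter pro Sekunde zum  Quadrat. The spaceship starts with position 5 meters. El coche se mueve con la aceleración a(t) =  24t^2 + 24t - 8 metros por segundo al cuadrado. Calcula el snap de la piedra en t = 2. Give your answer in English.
To solve this, we need to take 2 derivatives of our acceleration equation a(t) = -6·t - 4. The derivative of acceleration gives jerk: j(t) = -6. Taking d/dt of j(t), we find s(t) = 0. We have snap s(t) = 0. Substituting t = 2: s(2) = 0.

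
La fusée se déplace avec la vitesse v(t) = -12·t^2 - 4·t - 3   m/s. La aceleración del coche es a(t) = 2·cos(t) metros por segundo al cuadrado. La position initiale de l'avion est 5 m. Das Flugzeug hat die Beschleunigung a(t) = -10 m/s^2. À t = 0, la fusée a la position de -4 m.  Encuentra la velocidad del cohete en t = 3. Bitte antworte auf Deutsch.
Wir haben die Geschwindigkeit v(t) = -12·t^2 - 4·t - 3. Durch Einsetzen von t = 3: v(3) = -123.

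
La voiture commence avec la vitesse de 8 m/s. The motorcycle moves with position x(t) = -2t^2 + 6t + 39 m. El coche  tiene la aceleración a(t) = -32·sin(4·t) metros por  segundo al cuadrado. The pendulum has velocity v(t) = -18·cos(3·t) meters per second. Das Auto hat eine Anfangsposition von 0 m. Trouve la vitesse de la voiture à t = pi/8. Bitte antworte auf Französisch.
En partant de l'accélération a(t) = -32·sin(4·t), nous prenons 1 intégrale. En prenant ∫a(t)dt et en appliquant v(0) = 8, nous trouvons v(t) = 8·cos(4·t). De l'équation de la vitesse v(t) = 8·cos(4·t), nous substituons t = pi/8 pour obtenir v = 0.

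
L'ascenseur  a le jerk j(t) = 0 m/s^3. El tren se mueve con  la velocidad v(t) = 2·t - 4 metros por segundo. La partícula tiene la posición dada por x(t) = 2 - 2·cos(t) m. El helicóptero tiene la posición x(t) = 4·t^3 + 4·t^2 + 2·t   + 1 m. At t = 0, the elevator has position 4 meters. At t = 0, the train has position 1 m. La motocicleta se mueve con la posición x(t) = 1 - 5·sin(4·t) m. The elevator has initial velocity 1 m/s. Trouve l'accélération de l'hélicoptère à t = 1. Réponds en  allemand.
Wir müssen unsere Gleichung für die Position x(t) = 4·t^3 + 4·t^2 + 2·t + 1 2-mal ableiten. Mit d/dt von x(t) finden wir v(t) = 12·t^2 + 8·t + 2. Die Ableitung von der Geschwindigkeit ergibt die Beschleunigung: a(t) = 24·t + 8. Mit a(t) = 24·t + 8 und Einsetzen von t = 1, finden wir a = 32.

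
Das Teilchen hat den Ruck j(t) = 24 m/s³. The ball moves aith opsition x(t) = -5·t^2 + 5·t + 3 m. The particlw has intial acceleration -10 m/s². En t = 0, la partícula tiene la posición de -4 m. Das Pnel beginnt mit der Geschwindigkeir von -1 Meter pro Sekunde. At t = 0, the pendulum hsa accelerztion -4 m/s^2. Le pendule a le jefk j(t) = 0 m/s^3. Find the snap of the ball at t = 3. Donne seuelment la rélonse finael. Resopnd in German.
Bei t = 3, s = 0.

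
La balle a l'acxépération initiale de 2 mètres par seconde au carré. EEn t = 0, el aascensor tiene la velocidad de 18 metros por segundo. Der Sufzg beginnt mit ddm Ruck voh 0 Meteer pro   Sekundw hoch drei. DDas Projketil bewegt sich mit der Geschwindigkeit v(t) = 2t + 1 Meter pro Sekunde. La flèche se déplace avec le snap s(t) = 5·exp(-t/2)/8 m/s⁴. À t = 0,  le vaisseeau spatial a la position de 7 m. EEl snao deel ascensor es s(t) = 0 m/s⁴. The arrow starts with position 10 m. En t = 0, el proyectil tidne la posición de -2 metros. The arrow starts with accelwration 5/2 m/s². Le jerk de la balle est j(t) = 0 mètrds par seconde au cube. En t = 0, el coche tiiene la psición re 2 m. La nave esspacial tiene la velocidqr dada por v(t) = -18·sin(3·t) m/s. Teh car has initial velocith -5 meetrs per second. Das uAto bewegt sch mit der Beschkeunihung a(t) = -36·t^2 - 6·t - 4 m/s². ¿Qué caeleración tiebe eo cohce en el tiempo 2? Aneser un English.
From the given acceleration equation a(t) = -36·t^2 - 6·t - 4, we substitute t = 2 to get a = -160.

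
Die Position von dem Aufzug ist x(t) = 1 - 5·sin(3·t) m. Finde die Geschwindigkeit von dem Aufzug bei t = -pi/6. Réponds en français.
Nous devons dériver notre équation de la position x(t) = 1 - 5·sin(3·t) 1 fois. En dérivant la position, nous obtenons la vitesse: v(t) = -15·cos(3·t). Nous avons la vitesse v(t) = -15·cos(3·t). En substituant t = -pi/6: v(-pi/6) = 0.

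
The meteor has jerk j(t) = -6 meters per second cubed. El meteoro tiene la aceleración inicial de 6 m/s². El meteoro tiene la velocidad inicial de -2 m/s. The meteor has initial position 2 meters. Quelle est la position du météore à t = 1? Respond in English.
Starting from jerk j(t) = -6, we take 3 antiderivatives. The antiderivative of jerk, with a(0) = 6, gives acceleration: a(t) = 6 - 6·t. Finding the antiderivative of a(t) and using v(0) = -2: v(t) = -3·t^2 + 6·t - 2. Taking ∫v(t)dt and applying x(0) = 2, we find x(t) = -t^3 + 3·t^2 - 2·t + 2. We have position x(t) = -t^3 + 3·t^2 - 2·t + 2. Substituting t = 1: x(1) = 2.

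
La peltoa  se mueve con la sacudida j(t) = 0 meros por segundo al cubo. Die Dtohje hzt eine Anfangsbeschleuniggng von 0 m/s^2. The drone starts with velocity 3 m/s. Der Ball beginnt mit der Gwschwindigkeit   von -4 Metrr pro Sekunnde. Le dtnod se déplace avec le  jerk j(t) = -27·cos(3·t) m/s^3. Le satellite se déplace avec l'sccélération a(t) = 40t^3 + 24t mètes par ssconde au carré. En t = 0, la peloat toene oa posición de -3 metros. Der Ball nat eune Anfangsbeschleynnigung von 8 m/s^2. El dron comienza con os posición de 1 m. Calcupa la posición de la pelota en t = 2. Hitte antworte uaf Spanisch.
Partiendo de la sacudida j(t) = 0, tomamos 3 antiderivadas. La integral de la sacudida, con a(0) = 8, da la aceleración: a(t) = 8. La antiderivada de la aceleración es la velocidad. Usando v(0) = -4, obtenemos v(t) = 8·t - 4. Tomando ∫v(t)dt y aplicando x(0) = -3, encontramos x(t) = 4·t^2 - 4·t - 3. Usando x(t) = 4·t^2 - 4·t - 3 y sustituyendo t = 2, encontramos x = 5.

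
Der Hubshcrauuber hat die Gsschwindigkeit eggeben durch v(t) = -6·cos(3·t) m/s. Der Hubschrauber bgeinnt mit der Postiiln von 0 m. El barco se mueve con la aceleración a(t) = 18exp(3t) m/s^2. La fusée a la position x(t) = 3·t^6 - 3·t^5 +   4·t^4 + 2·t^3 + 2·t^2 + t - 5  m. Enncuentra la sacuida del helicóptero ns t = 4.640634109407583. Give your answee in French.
Pour résoudre ceci, nous devons prendre 2 dérivées de notre équation de la vitesse v(t) = -6·cos(3·t). La dérivée de la vitesse donne l'accélération: a(t) = 18·sin(3·t). En dérivant l'accélération, nous obtenons le jerk: j(t) = 54·cos(3·t). De l'équation du jerk j(t) = 54·cos(3·t), nous substituons t = 4.640634109407583 pour obtenir j = 11.5347208364625.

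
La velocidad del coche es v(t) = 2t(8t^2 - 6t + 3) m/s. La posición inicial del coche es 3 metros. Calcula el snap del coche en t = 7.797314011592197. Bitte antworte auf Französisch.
Nous devons dériver notre équation de la vitesse v(t) = 2·t·(8·t^2 - 6·t + 3) 3 fois. La dérivée de la vitesse donne l'accélération: a(t) = 16·t^2 + 2·t·(16·t - 6) - 12·t + 6. En dérivant l'accélération, nous obtenons le jerk: j(t) = 96·t - 24. La dérivée du jerk donne le snap: s(t) = 96. De l'équation du snap s(t) = 96, nous substituons t = 7.797314011592197 pour obtenir s = 96.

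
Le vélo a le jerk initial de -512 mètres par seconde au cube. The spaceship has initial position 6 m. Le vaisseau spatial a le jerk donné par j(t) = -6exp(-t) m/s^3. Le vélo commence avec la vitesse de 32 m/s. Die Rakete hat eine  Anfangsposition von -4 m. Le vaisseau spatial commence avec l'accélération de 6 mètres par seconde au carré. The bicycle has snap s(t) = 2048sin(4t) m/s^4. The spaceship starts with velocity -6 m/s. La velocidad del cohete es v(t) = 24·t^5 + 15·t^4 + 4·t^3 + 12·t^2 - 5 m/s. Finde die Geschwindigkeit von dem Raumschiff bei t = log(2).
Wir müssen die Stammfunktion unserer Gleichung für den Ruck j(t) = -6·exp(-t) 2-mal finden. Durch Integration von dem Ruck und Verwendung der Anfangsbedingung a(0) = 6, erhalten wir a(t) = 6·exp(-t). Mit ∫a(t)dt und Anwendung von v(0) = -6, finden wir v(t) = -6·exp(-t). Wir haben die Geschwindigkeit v(t) = -6·exp(-t). Durch Einsetzen von t = log(2): v(log(2)) = -3.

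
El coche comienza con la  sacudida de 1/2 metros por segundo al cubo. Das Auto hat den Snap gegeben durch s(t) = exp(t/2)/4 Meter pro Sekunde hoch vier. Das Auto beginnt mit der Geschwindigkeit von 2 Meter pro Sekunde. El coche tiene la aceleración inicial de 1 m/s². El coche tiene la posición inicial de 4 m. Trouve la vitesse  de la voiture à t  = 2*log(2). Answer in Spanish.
Para resolver esto, necesitamos tomar 3 antiderivadas de nuestra ecuación del snap s(t) = exp(t/2)/4. Integrando el snap y usando la condición inicial j(0) = 1/2, obtenemos j(t) = exp(t/2)/2. La antiderivada de la sacudida es la aceleración. Usando a(0) = 1, obtenemos a(t) = exp(t/2). La integral de la aceleración es la velocidad. Usando v(0) = 2, obtenemos v(t) = 2·exp(t/2). Tenemos la velocidad v(t) = 2·exp(t/2). Sustituyendo t = 2*log(2): v(2*log(2)) = 4.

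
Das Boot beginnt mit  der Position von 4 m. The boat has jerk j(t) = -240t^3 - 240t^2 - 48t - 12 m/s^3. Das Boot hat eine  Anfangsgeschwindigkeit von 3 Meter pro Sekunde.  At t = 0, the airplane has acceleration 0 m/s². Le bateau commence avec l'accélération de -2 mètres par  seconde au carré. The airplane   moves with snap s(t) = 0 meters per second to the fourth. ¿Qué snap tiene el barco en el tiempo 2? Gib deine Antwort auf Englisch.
Starting from jerk j(t) = -240·t^3 - 240·t^2 - 48·t - 12, we take 1 derivative. Differentiating jerk, we get snap: s(t) = -720·t^2 - 480·t - 48. From the given snap equation s(t) = -720·t^2 - 480·t - 48, we substitute t = 2 to get s = -3888.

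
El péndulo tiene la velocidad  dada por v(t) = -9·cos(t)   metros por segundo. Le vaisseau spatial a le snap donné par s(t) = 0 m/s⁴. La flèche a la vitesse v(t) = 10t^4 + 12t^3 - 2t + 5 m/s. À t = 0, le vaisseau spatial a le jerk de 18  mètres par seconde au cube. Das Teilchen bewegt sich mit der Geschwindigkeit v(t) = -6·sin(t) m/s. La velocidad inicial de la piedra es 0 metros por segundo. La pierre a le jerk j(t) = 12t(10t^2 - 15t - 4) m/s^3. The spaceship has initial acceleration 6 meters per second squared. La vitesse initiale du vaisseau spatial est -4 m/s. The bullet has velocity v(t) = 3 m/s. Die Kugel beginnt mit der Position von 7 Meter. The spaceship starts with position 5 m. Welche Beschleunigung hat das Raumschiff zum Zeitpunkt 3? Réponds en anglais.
To find the answer, we compute 2 antiderivatives of s(t) = 0. Taking ∫s(t)dt and applying j(0) = 18, we find j(t) = 18. The antiderivative of jerk, with a(0) = 6, gives acceleration: a(t) = 18·t + 6. From the given acceleration equation a(t) = 18·t + 6, we substitute t = 3 to get a = 60.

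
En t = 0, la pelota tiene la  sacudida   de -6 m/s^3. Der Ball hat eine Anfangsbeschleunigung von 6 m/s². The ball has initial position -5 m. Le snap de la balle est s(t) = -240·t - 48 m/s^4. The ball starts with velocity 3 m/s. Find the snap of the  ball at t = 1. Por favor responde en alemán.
Aus der Gleichung für den Snap s(t) = -240·t - 48, setzen wir t = 1 ein und erhalten s = -288.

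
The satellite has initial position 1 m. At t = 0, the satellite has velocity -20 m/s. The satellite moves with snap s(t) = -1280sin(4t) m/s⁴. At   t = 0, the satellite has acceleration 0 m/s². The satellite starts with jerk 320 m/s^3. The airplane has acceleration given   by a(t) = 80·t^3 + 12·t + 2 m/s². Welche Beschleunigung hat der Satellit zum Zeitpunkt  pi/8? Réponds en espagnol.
Partiendo del snap s(t) = -1280·sin(4·t), tomamos 2 integrales. Integrando el snap y usando la condición inicial j(0) = 320, obtenemos j(t) = 320·cos(4·t). Tomando ∫j(t)dt y aplicando a(0) = 0, encontramos a(t) = 80·sin(4·t). Usando a(t) = 80·sin(4·t) y sustituyendo t = pi/8, encontramos a = 80.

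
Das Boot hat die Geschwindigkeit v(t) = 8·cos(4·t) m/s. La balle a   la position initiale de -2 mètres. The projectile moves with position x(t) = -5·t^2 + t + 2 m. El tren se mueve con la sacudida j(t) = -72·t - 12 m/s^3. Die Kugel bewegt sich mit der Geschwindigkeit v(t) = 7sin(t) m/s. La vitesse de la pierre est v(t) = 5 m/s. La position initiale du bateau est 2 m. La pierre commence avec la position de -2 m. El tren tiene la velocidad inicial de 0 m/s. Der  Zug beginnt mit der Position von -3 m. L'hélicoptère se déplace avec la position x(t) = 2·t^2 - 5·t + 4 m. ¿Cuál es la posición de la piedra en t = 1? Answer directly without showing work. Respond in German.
Die Position bei t = 1 ist x = 3.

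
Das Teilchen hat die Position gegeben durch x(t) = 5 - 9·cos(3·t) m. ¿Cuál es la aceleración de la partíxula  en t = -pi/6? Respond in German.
Ausgehend von der Position x(t) = 5 - 9·cos(3·t), nehmen wir 2 Ableitungen. Die Ableitung von der Position ergibt die Geschwindigkeit: v(t) = 27·sin(3·t). Durch Ableiten von der Geschwindigkeit erhalten wir die Beschleunigung: a(t) = 81·cos(3·t). Aus der Gleichung für die Beschleunigung a(t) = 81·cos(3·t), setzen wir t = -pi/6 ein und erhalten a = 0.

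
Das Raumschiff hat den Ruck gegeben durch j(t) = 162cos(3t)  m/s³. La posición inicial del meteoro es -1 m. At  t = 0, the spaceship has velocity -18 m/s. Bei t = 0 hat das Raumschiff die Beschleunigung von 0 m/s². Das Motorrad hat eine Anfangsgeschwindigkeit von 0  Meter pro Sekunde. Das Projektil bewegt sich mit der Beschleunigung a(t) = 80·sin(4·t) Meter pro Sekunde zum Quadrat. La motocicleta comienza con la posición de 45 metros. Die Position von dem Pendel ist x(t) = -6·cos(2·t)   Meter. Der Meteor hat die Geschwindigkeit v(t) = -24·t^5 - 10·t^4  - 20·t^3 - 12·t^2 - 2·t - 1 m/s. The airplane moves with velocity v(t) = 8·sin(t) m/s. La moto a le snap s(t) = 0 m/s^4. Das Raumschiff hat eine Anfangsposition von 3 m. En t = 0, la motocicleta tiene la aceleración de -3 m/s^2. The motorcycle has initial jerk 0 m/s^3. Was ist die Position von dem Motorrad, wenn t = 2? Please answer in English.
To solve this, we need to take 4 antiderivatives of our snap equation s(t) = 0. The integral of snap, with j(0) = 0, gives jerk: j(t) = 0. Finding the integral of j(t) and using a(0) = -3: a(t) = -3. The integral of acceleration is velocity. Using v(0) = 0, we get v(t) = -3·t. Integrating velocity and using the initial condition x(0) = 45, we get x(t) = 45 - 3·t^2/2. Using x(t) = 45 - 3·t^2/2 and substituting t = 2, we find x = 39.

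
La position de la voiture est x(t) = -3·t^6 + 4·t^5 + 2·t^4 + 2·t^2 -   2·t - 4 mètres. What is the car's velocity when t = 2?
We must differentiate our position equation x(t) = -3·t^6 + 4·t^5 + 2·t^4 + 2·t^2 - 2·t - 4 1 time. Taking d/dt of x(t), we find v(t) = -18·t^5 + 20·t^4 + 8·t^3 + 4·t - 2. From the given velocity equation v(t) = -18·t^5 + 20·t^4 + 8·t^3 + 4·t - 2, we substitute t = 2 to get v = -186.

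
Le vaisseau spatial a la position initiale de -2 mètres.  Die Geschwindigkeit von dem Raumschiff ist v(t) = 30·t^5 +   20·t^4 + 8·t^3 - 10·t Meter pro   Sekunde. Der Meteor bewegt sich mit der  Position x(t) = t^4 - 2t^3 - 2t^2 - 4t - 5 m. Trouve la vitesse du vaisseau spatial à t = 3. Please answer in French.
En utilisant v(t) = 30·t^5 + 20·t^4 + 8·t^3 - 10·t et en substituant t = 3, nous trouvons v = 9096.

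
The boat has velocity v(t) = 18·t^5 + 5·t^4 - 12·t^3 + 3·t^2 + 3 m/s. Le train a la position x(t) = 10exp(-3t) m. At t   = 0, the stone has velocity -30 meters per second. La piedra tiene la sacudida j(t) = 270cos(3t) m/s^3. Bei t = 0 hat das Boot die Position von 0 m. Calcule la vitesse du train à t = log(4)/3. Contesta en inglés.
To solve this, we need to take 1 derivative of our position equation x(t) = 10·exp(-3·t). Taking d/dt of x(t), we find v(t) = -30·exp(-3·t). Using v(t) = -30·exp(-3·t) and substituting t = log(4)/3, we find v = -15/2.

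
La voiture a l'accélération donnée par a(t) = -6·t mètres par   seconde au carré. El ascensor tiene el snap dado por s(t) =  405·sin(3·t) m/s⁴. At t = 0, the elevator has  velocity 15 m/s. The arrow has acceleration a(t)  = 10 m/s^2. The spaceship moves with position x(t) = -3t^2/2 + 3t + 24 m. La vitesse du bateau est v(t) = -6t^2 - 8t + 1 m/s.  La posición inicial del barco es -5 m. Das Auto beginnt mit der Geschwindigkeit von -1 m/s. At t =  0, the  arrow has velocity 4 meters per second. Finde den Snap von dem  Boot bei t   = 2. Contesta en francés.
En partant de la vitesse v(t) = -6·t^2 - 8·t + 1, nous prenons 3 dérivées. La dérivée de la vitesse donne l'accélération: a(t) = -12·t - 8. En prenant d/dt de a(t), nous trouvons j(t) = -12. En dérivant le jerk, nous obtenons le snap: s(t) = 0. Nous avons le snap s(t) = 0. En substituant t = 2: s(2) = 0.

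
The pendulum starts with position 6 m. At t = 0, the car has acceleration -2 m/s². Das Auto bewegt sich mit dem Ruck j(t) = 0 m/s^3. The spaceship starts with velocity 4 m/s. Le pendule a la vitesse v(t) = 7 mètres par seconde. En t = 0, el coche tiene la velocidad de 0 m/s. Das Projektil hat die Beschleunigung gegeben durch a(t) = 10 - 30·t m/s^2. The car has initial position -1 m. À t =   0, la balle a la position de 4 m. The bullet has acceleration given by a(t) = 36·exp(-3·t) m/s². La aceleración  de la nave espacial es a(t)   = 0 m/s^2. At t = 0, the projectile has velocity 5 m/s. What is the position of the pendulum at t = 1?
To find the answer, we compute 1 antiderivative of v(t) = 7. Taking ∫v(t)dt and applying x(0) = 6, we find x(t) = 7·t + 6. We have position x(t) = 7·t + 6. Substituting t = 1: x(1) = 13.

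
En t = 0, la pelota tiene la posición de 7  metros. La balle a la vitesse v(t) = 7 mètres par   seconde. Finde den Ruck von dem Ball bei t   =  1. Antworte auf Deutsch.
Ausgehend von der Geschwindigkeit v(t) = 7, nehmen wir 2 Ableitungen. Durch Ableiten von der Geschwindigkeit erhalten wir die Beschleunigung: a(t) = 0. Durch Ableiten von der Beschleunigung erhalten wir den Ruck: j(t) = 0. Mit j(t) = 0 und Einsetzen von t = 1, finden wir j = 0.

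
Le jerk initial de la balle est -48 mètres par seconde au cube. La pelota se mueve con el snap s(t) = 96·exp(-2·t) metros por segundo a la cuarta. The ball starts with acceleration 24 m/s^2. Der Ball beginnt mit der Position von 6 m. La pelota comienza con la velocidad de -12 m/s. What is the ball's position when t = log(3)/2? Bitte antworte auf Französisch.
Nous devons intégrer notre équation du snap s(t) = 96·exp(-2·t) 4 fois. La primitive du snap est le jerk. En utilisant j(0) = -48, nous obtenons j(t) = -48·exp(-2·t). L'intégrale du jerk, avec a(0) = 24, donne l'accélération: a(t) = 24·exp(-2·t). L'intégrale de l'accélération est la vitesse. En utilisant v(0) = -12, nous obtenons v(t) = -12·exp(-2·t). L'intégrale de la vitesse est la position. En utilisant x(0) = 6, nous obtenons x(t) = 6·exp(-2·t). En utilisant x(t) = 6·exp(-2·t) et en substituant t = log(3)/2, nous trouvons x = 2.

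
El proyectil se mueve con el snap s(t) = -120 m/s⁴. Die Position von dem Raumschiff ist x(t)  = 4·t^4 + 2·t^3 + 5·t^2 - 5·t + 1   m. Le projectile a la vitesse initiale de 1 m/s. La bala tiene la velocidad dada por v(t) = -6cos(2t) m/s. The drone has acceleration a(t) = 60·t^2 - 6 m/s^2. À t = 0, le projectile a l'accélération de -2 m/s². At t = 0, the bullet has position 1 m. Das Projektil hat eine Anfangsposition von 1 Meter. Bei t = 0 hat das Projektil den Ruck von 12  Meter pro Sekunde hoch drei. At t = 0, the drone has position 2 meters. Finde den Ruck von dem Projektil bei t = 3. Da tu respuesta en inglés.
Starting from snap s(t) = -120, we take 1 antiderivative. Finding the antiderivative of s(t) and using j(0) = 12: j(t) = 12 - 120·t. From the given jerk equation j(t) = 12 - 120·t, we substitute t = 3 to get j = -348.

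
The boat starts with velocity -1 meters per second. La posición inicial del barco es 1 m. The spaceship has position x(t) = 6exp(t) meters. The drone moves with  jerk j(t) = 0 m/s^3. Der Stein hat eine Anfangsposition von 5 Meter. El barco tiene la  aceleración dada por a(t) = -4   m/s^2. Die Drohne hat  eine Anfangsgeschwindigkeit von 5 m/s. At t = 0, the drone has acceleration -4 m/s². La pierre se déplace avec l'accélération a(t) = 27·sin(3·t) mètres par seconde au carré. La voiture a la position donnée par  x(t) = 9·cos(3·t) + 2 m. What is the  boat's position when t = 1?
Starting from acceleration a(t) = -4, we take 2 antiderivatives. Taking ∫a(t)dt and applying v(0) = -1, we find v(t) = -4·t - 1. Finding the integral of v(t) and using x(0) = 1: x(t) = -2·t^2 - t + 1. We have position x(t) = -2·t^2 - t + 1. Substituting t = 1: x(1) = -2.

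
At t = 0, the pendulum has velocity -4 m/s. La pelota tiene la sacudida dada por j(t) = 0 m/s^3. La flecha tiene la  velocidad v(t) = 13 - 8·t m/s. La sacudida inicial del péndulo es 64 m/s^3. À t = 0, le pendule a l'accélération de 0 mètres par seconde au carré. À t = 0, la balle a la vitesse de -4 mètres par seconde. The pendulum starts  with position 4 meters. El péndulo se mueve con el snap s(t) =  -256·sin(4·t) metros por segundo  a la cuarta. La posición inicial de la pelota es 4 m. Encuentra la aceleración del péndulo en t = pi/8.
Para resolver esto, necesitamos tomar 2 integrales de nuestra ecuación del snap s(t) = -256·sin(4·t). Tomando ∫s(t)dt y aplicando j(0) = 64, encontramos j(t) = 64·cos(4·t). Tomando ∫j(t)dt y aplicando a(0) = 0, encontramos a(t) = 16·sin(4·t). De la ecuación de la aceleración a(t) = 16·sin(4·t), sustituimos t = pi/8 para obtener a = 16.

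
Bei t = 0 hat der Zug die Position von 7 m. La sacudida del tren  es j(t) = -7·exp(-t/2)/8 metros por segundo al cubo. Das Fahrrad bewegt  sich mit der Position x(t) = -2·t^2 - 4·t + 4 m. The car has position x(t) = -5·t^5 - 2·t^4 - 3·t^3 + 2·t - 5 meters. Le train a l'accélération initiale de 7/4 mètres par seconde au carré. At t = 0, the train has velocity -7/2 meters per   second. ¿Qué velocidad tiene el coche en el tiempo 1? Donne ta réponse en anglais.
To solve this, we need to take 1 derivative of our position equation x(t) = -5·t^5 - 2·t^4 - 3·t^3 + 2·t - 5. The derivative of position gives velocity: v(t) = -25·t^4 - 8·t^3 - 9·t^2 + 2. We have velocity v(t) = -25·t^4 - 8·t^3 - 9·t^2 + 2. Substituting t = 1: v(1) = -40.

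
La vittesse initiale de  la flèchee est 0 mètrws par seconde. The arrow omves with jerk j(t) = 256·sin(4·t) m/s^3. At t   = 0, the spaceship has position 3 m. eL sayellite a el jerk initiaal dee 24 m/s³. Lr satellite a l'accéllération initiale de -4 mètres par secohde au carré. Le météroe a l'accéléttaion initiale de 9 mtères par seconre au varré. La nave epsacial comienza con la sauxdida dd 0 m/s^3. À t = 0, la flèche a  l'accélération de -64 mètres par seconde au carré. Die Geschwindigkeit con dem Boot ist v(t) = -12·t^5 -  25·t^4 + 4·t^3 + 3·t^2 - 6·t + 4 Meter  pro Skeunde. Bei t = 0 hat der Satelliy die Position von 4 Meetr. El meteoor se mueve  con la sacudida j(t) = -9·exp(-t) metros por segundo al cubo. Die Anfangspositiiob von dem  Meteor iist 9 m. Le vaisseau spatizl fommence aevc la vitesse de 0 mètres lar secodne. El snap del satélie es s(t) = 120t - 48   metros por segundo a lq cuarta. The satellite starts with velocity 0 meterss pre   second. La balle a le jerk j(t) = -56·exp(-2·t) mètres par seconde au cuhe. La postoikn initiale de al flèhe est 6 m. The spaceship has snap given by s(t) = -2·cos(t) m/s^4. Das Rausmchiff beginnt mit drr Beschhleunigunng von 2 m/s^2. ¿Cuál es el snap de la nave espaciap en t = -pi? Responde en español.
De la ecuación del snap s(t) = -2·cos(t), sustituimos t = -pi para obtener s = 2.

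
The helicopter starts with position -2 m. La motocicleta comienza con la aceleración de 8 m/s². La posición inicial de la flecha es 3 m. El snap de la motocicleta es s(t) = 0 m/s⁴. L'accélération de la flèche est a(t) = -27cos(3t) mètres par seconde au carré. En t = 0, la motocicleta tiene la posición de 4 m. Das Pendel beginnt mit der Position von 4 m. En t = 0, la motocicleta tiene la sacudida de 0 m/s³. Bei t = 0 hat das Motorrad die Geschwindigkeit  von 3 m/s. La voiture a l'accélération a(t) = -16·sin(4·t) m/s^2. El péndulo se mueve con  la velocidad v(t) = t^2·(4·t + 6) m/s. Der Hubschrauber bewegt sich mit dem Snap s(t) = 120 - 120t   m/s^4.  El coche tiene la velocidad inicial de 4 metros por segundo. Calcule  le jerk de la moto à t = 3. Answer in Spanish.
Necesitamos integrar nuestra ecuación del snap s(t) = 0 1 vez. La integral del snap es la sacudida. Usando j(0) = 0, obtenemos j(t) = 0. Usando j(t) = 0 y sustituyendo t = 3, encontramos j = 0.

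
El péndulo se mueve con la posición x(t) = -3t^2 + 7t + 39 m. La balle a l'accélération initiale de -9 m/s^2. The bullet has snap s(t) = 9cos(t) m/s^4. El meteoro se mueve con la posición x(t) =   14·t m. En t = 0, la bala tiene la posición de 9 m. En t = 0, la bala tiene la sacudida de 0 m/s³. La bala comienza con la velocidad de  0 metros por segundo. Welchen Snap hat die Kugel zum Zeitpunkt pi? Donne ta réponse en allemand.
Wir haben den Snap s(t) = 9·cos(t). Durch Einsetzen von t = pi: s(pi) = -9.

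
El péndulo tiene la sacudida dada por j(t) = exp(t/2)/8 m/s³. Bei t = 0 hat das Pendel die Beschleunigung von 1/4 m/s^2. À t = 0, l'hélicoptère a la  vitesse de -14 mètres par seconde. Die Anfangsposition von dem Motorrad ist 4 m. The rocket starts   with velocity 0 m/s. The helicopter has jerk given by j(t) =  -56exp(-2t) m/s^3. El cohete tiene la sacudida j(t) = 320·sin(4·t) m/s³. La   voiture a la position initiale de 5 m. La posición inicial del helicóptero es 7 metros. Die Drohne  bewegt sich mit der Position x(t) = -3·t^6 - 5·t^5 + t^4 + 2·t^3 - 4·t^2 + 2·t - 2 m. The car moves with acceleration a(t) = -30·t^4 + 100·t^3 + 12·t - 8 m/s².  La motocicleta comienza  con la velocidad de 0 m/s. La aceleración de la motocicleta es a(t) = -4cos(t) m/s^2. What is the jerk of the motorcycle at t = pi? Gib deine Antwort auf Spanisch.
Para resolver esto, necesitamos tomar 1 derivada de nuestra ecuación de la aceleración a(t) = -4·cos(t). La derivada de la aceleración da la sacudida: j(t) = 4·sin(t). Usando j(t) = 4·sin(t) y sustituyendo t = pi, encontramos j = 0.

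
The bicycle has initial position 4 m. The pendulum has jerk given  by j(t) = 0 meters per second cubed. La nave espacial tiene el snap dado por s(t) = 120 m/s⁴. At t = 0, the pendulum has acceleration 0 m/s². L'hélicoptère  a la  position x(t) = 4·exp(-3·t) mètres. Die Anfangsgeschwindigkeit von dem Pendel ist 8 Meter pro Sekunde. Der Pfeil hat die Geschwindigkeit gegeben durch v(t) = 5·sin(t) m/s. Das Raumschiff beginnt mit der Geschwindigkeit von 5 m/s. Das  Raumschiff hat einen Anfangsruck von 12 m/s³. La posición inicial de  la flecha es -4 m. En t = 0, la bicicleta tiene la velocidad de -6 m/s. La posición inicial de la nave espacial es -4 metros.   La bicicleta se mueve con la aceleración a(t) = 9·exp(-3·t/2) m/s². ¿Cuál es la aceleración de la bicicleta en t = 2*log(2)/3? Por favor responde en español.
Tenemos la aceleración a(t) = 9·exp(-3·t/2). Sustituyendo t = 2*log(2)/3: a(2*log(2)/3) = 9/2.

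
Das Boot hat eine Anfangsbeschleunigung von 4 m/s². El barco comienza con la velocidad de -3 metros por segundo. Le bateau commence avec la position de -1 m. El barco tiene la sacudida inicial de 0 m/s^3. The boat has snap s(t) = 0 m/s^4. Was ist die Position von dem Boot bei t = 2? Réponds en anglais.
We must find the integral of our snap equation s(t) = 0 4 times. Integrating snap and using the initial condition j(0) = 0, we get j(t) = 0. The antiderivative of jerk, with a(0) = 4, gives acceleration: a(t) = 4. The antiderivative of acceleration, with v(0) = -3, gives velocity: v(t) = 4·t - 3. Finding the integral of v(t) and using x(0) = -1: x(t) = 2·t^2 - 3·t - 1. Using x(t) = 2·t^2 - 3·t - 1 and substituting t = 2, we find x = 1.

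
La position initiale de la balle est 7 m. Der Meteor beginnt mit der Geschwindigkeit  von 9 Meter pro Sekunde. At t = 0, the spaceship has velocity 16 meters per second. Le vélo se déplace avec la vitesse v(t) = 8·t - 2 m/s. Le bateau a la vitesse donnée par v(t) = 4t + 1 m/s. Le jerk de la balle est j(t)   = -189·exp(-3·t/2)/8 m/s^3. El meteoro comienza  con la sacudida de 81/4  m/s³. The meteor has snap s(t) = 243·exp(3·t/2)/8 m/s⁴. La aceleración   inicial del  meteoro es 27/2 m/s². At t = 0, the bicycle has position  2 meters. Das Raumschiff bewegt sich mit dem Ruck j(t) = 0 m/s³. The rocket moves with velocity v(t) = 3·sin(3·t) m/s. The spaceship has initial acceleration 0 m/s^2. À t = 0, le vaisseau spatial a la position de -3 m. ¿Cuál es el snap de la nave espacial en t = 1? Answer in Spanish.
Debemos derivar nuestra ecuación de la sacudida j(t) = 0 1 vez. Tomando d/dt de j(t), encontramos s(t) = 0. De la ecuación del snap s(t) = 0, sustituimos t = 1 para obtener s = 0.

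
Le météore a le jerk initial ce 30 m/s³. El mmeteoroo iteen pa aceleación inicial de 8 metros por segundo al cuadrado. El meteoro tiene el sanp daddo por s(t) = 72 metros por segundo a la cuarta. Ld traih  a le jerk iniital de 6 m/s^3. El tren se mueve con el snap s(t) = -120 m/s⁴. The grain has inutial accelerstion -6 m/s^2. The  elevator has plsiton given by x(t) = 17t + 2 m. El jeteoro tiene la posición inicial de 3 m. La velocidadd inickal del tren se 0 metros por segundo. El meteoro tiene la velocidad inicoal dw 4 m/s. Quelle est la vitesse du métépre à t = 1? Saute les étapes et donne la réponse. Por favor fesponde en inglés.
The answer is 39.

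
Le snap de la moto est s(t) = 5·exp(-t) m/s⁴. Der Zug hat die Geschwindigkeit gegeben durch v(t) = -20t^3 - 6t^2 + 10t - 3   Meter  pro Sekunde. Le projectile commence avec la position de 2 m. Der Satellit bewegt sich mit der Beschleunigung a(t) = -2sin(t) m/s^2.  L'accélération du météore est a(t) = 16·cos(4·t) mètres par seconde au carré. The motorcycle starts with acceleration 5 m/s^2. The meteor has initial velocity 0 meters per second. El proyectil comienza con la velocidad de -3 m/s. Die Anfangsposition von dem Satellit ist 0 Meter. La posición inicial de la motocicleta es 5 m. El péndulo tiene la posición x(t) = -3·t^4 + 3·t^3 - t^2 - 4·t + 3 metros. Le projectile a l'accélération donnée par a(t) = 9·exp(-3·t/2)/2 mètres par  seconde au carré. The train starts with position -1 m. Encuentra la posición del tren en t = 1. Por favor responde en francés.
Pour résoudre ceci, nous devons prendre 1 intégrale de notre équation de la vitesse v(t) = -20·t^3 - 6·t^2 + 10·t - 3. L'intégrale de la vitesse est la position. En utilisant x(0) = -1, nous obtenons x(t) = -5·t^4 - 2·t^3 + 5·t^2 - 3·t - 1. Nous avons la position x(t) = -5·t^4 - 2·t^3 + 5·t^2 - 3·t - 1. En substituant t = 1: x(1) = -6.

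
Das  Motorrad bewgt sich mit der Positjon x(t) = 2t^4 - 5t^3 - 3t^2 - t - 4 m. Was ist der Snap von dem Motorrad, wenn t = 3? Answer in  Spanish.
Partiendo de la posición x(t) = 2·t^4 - 5·t^3 - 3·t^2 - t - 4, tomamos 4 derivadas. Tomando d/dt de x(t), encontramos v(t) = 8·t^3 - 15·t^2 - 6·t - 1. Tomando d/dt de v(t), encontramos a(t) = 24·t^2 - 30·t - 6. Tomando d/dt de a(t), encontramos j(t) = 48·t - 30. Derivando la sacudida, obtenemos el snap: s(t) = 48. Tenemos el snap s(t) = 48. Sustituyendo t = 3: s(3) = 48.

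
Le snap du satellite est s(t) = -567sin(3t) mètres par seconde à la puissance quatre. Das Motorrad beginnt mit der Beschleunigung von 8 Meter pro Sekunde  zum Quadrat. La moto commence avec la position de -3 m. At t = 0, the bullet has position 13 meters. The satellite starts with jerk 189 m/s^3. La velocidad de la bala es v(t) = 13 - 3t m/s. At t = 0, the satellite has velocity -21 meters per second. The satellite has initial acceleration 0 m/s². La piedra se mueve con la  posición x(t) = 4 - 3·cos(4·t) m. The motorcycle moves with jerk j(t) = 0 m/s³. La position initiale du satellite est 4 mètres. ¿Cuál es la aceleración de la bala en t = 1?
Para resolver esto, necesitamos tomar 1 derivada de nuestra ecuación de la velocidad v(t) = 13 - 3·t. Derivando la velocidad, obtenemos la aceleración: a(t) = -3. Tenemos la aceleración a(t) = -3. Sustituyendo t = 1: a(1) = -3.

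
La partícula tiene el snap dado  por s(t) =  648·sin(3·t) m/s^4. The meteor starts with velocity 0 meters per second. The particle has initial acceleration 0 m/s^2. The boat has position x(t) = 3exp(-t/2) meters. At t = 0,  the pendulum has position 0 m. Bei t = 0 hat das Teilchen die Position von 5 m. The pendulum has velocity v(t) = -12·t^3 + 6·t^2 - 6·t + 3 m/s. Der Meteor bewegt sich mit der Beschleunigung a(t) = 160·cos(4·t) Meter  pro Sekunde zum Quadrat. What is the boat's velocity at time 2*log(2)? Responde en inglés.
Starting from position x(t) = 3·exp(-t/2), we take 1 derivative. The derivative of position gives velocity: v(t) = -3·exp(-t/2)/2. Using v(t) = -3·exp(-t/2)/2 and substituting t = 2*log(2), we find v = -3/4.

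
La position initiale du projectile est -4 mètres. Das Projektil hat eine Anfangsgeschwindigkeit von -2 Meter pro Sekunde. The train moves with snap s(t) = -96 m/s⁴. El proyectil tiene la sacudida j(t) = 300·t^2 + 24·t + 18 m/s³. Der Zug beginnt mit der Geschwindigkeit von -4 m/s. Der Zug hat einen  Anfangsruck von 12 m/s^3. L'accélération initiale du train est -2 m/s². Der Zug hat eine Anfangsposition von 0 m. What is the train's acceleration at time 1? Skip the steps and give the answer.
At t = 1, a = -38.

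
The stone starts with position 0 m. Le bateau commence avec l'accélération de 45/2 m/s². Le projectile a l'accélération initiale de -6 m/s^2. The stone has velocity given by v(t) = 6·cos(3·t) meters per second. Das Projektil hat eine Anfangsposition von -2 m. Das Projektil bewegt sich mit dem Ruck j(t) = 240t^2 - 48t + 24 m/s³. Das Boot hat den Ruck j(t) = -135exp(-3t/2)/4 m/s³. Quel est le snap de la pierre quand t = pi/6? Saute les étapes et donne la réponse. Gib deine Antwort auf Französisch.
Le snap à t = pi/6 est s = 162.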